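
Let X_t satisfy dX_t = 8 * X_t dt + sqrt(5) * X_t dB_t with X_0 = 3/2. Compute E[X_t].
E[X_t] = 3*exp(8*t)/2

For GBM dX = mu X dt + sigma X dB with X_0 = x_0, apply Itô to Y = log X: dY = (mu - sigma^2/2) dt + sigma dB, so Y_t = log(x_0) + (mu - sigma^2/2) t + sigma B_t and hence X_t = x_0 * exp((mu - sigma^2/2) t + sigma B_t).
With mu = 8, sigma = sqrt(5), x_0 = 3/2, this gives:
  X_t = 3/2 * exp((11/2) * t + (sqrt(5)) * B_t).
Since sigma*B_t ~ Normal(0, sigma^2 t), E[exp(sigma*B_t)] = exp(sigma^2 t / 2); so E[X_t] = x_0 * exp((mu - sigma^2/2) t) * exp(sigma^2 t / 2) = x_0 * exp(mu t) = 3*exp(8*t)/2.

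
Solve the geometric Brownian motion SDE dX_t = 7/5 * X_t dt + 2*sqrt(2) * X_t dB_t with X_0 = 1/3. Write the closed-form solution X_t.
X_t = 1/3 * exp((-13/5) * t + (2*sqrt(2)) * B_t)

For GBM dX = mu X dt + sigma X dB with X_0 = x_0, apply Itô to Y = log X: dY = (mu - sigma^2/2) dt + sigma dB, so Y_t = log(x_0) + (mu - sigma^2/2) t + sigma B_t and hence X_t = x_0 * exp((mu - sigma^2/2) t + sigma B_t).
With mu = 7/5, sigma = 2*sqrt(2), x_0 = 1/3, this gives:
  X_t = 1/3 * exp((-13/5) * t + (2*sqrt(2)) * B_t).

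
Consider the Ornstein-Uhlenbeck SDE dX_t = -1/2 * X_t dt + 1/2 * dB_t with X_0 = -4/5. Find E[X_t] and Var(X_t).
E[X_t] = -4*exp(-t/2)/5; Var(X_t) = (exp(t) - 1)*exp(-t)/4

The OU SDE dX = -theta X dt + sigma dB admits the integrating factor exp(theta t): d(exp(theta t) X_t) = sigma exp(theta t) dB_t. Integrating from 0 to t:
  X_t = x_0 * exp(-theta t) + sigma * int_0^t exp(-theta (t-s)) dB_s.
The Itô integral has mean 0 and (by the Itô isometry) variance sigma^2 * int_0^t exp(-2 theta (t - s)) ds = sigma^2 * (1 - exp(-2 theta t)) / (2 theta).
With theta = 1/2, sigma = 1/2, x_0 = -4/5:
  E[X_t] = -4/5 * exp(-1/2 t) = -4*exp(-t/2)/5
  Var(X_t) = (1/2)^2 * (1 - exp(-2*1/2 t)) / (2 * 1/2) = (exp(t) - 1)*exp(-t)/4.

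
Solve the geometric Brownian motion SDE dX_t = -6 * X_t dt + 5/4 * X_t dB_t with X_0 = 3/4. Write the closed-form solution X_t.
X_t = 3/4 * exp((-217/32) * t + (5/4) * B_t)

For GBM dX = mu X dt + sigma X dB with X_0 = x_0, apply Itô to Y = log X: dY = (mu - sigma^2/2) dt + sigma dB, so Y_t = log(x_0) + (mu - sigma^2/2) t + sigma B_t and hence X_t = x_0 * exp((mu - sigma^2/2) t + sigma B_t).
With mu = -6, sigma = 5/4, x_0 = 3/4, this gives:
  X_t = 3/4 * exp((-217/32) * t + (5/4) * B_t).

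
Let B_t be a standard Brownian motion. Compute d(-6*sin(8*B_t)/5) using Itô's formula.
d(-6*sin(8*B_t)/5) = (192*sin(8*B_t)/5) dt + (-48*cos(8*B_t)/5) dB_t

Itô's formula for f(B_t) gives d f(B_t) = f'(B_t) dB_t + (1/2) f''(B_t) dt. Compute derivatives of f(x) = -6*sin(8*x)/5:
  f'(x)  = -48*cos(8*x)/5
  f''(x) = 384*sin(8*x)/5
Substitute x = B_t and multiply the f'' term by 1/2:
  drift     = (1/2) * (384*sin(8*x)/5) evaluated at B_t = 192*sin(8*B_t)/5
  diffusion = (-48*cos(8*x)/5) evaluated at B_t = -48*cos(8*B_t)/5
Therefore d(-6*sin(8*B_t)/5) = (192*sin(8*B_t)/5) dt + (-48*cos(8*B_t)/5) dB_t.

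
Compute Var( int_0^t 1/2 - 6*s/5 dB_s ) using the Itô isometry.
Var = t*(48*t^2 - 60*t + 25)/100

The Itô integral of a deterministic integrand f(s) has mean 0 because each increment f(s) * (B_{s+ds} - B_s) has mean 0. By the Itô isometry:
  Var( int_0^t f(s) dB_s ) = E[ (int_0^t f(s) dB_s)^2 ] = int_0^t f(s)^2 ds.
Here f(s) = 1/2 - 6*s/5, so f(s)^2 = (12*s - 5)^2/100. Integrate:
  int_0^t ((12*s - 5)^2/100) ds = t*(48*t^2 - 60*t + 25)/100.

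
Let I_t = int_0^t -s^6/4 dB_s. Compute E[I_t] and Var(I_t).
E[I_t] = 0; Var(I_t) = t^13/208

The Itô integral of a deterministic integrand f(s) has mean 0 because each increment f(s) * (B_{s+ds} - B_s) has mean 0. By the Itô isometry:
  Var( int_0^t f(s) dB_s ) = E[ (int_0^t f(s) dB_s)^2 ] = int_0^t f(s)^2 ds.
Here f(s) = -s^6/4, so f(s)^2 = s^12/16. Integrate:
  int_0^t (s^12/16) ds = t^13/208.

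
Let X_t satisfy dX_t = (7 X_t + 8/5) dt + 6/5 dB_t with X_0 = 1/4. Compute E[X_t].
E[X_t] = 67*exp(7*t)/140 - 8/35

Taking expectations and using E[dB_t] = 0, the mean m(t) = E[X_t] satisfies the ODE m'(t) = a m(t) + b with m(0) = x_0. With a = 7, b = 8/5, x_0 = 1/4, the solution is
  m(t) = x_0 * exp(a t) + (b/a) * (exp(a t) - 1)
       = (1/4) * exp(7 t) + ((8/5)/7) * (exp(7 t) - 1)
       = 67*exp(7*t)/140 - 8/35.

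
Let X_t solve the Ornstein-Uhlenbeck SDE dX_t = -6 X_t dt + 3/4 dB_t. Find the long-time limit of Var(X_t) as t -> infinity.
lim Var(X_t) = 3/64

The OU SDE dX = -theta X dt + sigma dB admits the integrating factor exp(theta t): d(exp(theta t) X_t) = sigma exp(theta t) dB_t. Integrating from 0 to t gives X_t = x_0 * exp(-theta t) + sigma * int_0^t exp(-theta (t-s)) dB_s for any initial x_0. The Itô integral has variance (by the Itô isometry) sigma^2 * int_0^t exp(-2 theta (t - s)) ds = sigma^2 * (1 - exp(-2 theta t)) / (2 theta), independent of x_0.
With theta = 6, sigma = 3/4:
  Var(X_t) = (3/4)^2 * (1 - exp(-2*6 t)) / (2 * 6) = 3/64 - 3*exp(-12*t)/64.
As t -> infinity, exp(-2*6 t) -> 0, so the stationary variance is sigma^2 / (2 theta) = 3/64.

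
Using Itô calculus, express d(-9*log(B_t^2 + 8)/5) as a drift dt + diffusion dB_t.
d(-9*log(B_t^2 + 8)/5) = (9*(B_t^2 - 8)/(5*(B_t^2 + 8)^2)) dt + (-18*B_t/(5*B_t^2 + 40)) dB_t

Itô's formula for f(B_t) gives d f(B_t) = f'(B_t) dB_t + (1/2) f''(B_t) dt. Compute derivatives of f(x) = -9*log(x^2 + 8)/5:
  f'(x)  = -18*x/(5*x^2 + 40)
  f''(x) = 18*(x^2 - 8)/(5*(x^2 + 8)^2)
Substitute x = B_t and multiply the f'' term by 1/2:
  drift     = (1/2) * (18*(x^2 - 8)/(5*(x^2 + 8)^2)) evaluated at B_t = 9*(B_t^2 - 8)/(5*(B_t^2 + 8)^2)
  diffusion = (-18*x/(5*x^2 + 40)) evaluated at B_t = -18*B_t/(5*B_t^2 + 40)
Therefore d(-9*log(B_t^2 + 8)/5) = (9*(B_t^2 - 8)/(5*(B_t^2 + 8)^2)) dt + (-18*B_t/(5*B_t^2 + 40)) dB_t.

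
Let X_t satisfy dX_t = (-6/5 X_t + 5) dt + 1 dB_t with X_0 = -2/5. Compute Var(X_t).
Var(X_t) = 5/12 - 5*exp(-12*t/5)/12

The variance V(t) = Var(X_t) satisfies V'(t) = 2 a V(t) + c^2 with V(0) = 0 (drift coefficient is linear in X, diffusion is constant). With a = -6/5, c = 1, the solution is
  V(t) = (c^2 / (2 a)) * (exp(2 a t) - 1)
       = (1^2 / (2*(-6/5))) * (exp((-12/5) t) - 1)
       = 5/12 - 5*exp(-12*t/5)/12.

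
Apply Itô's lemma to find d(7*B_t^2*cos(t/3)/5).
d(7*B_t^2*cos(t/3)/5) = (-7*B_t^2*sin(t/3)/15 + 7*cos(t/3)/5) dt + (14*B_t*cos(t/3)/5) dB_t

Itô's formula for f(t, x): d f(t, B_t) = (f_t + (1/2) f_xx) dt + f_x dB_t. Compute partials of f(t, x) = 7*x^2*cos(t/3)/5:
  f_t(t,x)  = -7*x^2*sin(t/3)/15
  f_x(t,x)  = 14*x*cos(t/3)/5
  f_xx(t,x) = 14*cos(t/3)/5
Assemble drift = f_t + (1/2) f_xx = -7*x^2*sin(t/3)/15 + 7*cos(t/3)/5 and diffusion = f_x = 14*x*cos(t/3)/5. Substituting x = B_t:
  d(7*B_t^2*cos(t/3)/5) = (-7*B_t^2*sin(t/3)/15 + 7*cos(t/3)/5) dt + (14*B_t*cos(t/3)/5) dB_t.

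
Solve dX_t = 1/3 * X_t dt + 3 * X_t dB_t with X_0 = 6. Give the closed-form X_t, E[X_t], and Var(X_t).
X_t = 6 * exp((-25/6) t + (3) B_t); E[X_t] = 6*exp(t/3); Var(X_t) = 36*(exp(9*t) - 1)*exp(2*t/3)

For GBM dX = mu X dt + sigma X dB with X_0 = x_0, apply Itô to Y = log X: dY = (mu - sigma^2/2) dt + sigma dB, so Y_t = log(x_0) + (mu - sigma^2/2) t + sigma B_t and hence X_t = x_0 * exp((mu - sigma^2/2) t + sigma B_t).
With mu = 1/3, sigma = 3, x_0 = 6, this gives:
  X_t = 6 * exp((-25/6) * t + (3) * B_t).
Since sigma*B_t ~ Normal(0, sigma^2 t), E[exp(sigma*B_t)] = exp(sigma^2 t / 2); so E[X_t] = x_0 * exp((mu - sigma^2/2) t) * exp(sigma^2 t / 2) = x_0 * exp(mu t) = 6*exp(t/3).
Var(X_t) = E[X_t^2] - (E[X_t])^2 = x_0^2 * exp(2 mu t) * (exp(sigma^2 t) - 1) = 36*(exp(9*t) - 1)*exp(2*t/3).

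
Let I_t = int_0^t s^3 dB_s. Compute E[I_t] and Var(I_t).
E[I_t] = 0; Var(I_t) = t^7/7

The Itô integral of a deterministic integrand f(s) has mean 0 because each increment f(s) * (B_{s+ds} - B_s) has mean 0. By the Itô isometry:
  Var( int_0^t f(s) dB_s ) = E[ (int_0^t f(s) dB_s)^2 ] = int_0^t f(s)^2 ds.
Here f(s) = s^3, so f(s)^2 = s^6. Integrate:
  int_0^t (s^6) ds = t^7/7.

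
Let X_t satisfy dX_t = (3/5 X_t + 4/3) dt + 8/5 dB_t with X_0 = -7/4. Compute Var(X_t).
Var(X_t) = 32*exp(6*t/5)/15 - 32/15

The variance V(t) = Var(X_t) satisfies V'(t) = 2 a V(t) + c^2 with V(0) = 0 (drift coefficient is linear in X, diffusion is constant). With a = 3/5, c = 8/5, the solution is
  V(t) = (c^2 / (2 a)) * (exp(2 a t) - 1)
       = ((8/5)^2 / (2*(3/5))) * (exp((6/5) t) - 1)
       = 32*exp(6*t/5)/15 - 32/15.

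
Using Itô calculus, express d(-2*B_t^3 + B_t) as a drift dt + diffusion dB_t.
d(-2*B_t^3 + B_t) = (-6*B_t) dt + (1 - 6*B_t^2) dB_t

Itô's formula for f(B_t) gives d f(B_t) = f'(B_t) dB_t + (1/2) f''(B_t) dt. Compute derivatives of f(x) = -2*x^3 + x:
  f'(x)  = 1 - 6*x^2
  f''(x) = -12*x
Substitute x = B_t and multiply the f'' term by 1/2:
  drift     = (1/2) * (-12*x) evaluated at B_t = -6*B_t
  diffusion = (1 - 6*x^2) evaluated at B_t = 1 - 6*B_t^2
Therefore d(-2*B_t^3 + B_t) = (-6*B_t) dt + (1 - 6*B_t^2) dB_t.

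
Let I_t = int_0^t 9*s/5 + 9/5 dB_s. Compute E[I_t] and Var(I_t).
E[I_t] = 0; Var(I_t) = 27*t*(t^2 + 3*t + 3)/25

The Itô integral of a deterministic integrand f(s) has mean 0 because each increment f(s) * (B_{s+ds} - B_s) has mean 0. By the Itô isometry:
  Var( int_0^t f(s) dB_s ) = E[ (int_0^t f(s) dB_s)^2 ] = int_0^t f(s)^2 ds.
Here f(s) = 9*s/5 + 9/5, so f(s)^2 = 81*(s + 1)^2/25. Integrate:
  int_0^t (81*(s + 1)^2/25) ds = 27*t*(t^2 + 3*t + 3)/25.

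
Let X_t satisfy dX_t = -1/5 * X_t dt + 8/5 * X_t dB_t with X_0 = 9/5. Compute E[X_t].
E[X_t] = 9*exp(-t/5)/5

For GBM dX = mu X dt + sigma X dB with X_0 = x_0, apply Itô to Y = log X: dY = (mu - sigma^2/2) dt + sigma dB, so Y_t = log(x_0) + (mu - sigma^2/2) t + sigma B_t and hence X_t = x_0 * exp((mu - sigma^2/2) t + sigma B_t).
With mu = -1/5, sigma = 8/5, x_0 = 9/5, this gives:
  X_t = 9/5 * exp((-37/25) * t + (8/5) * B_t).
Since sigma*B_t ~ Normal(0, sigma^2 t), E[exp(sigma*B_t)] = exp(sigma^2 t / 2); so E[X_t] = x_0 * exp((mu - sigma^2/2) t) * exp(sigma^2 t / 2) = x_0 * exp(mu t) = 9*exp(-t/5)/5.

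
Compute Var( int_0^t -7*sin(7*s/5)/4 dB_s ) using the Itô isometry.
Var = 49*t/32 - 35*sin(14*t/5)/64

The Itô integral of a deterministic integrand f(s) has mean 0 because each increment f(s) * (B_{s+ds} - B_s) has mean 0. By the Itô isometry:
  Var( int_0^t f(s) dB_s ) = E[ (int_0^t f(s) dB_s)^2 ] = int_0^t f(s)^2 ds.
Here f(s) = -7*sin(7*s/5)/4, so f(s)^2 = 49*sin(7*s/5)^2/16. Integrate:
  int_0^t (49*sin(7*s/5)^2/16) ds = 49*t/32 - 35*sin(14*t/5)/64.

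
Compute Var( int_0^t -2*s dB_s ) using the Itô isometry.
Var = 4*t^3/3

The Itô integral of a deterministic integrand f(s) has mean 0 because each increment f(s) * (B_{s+ds} - B_s) has mean 0. By the Itô isometry:
  Var( int_0^t f(s) dB_s ) = E[ (int_0^t f(s) dB_s)^2 ] = int_0^t f(s)^2 ds.
Here f(s) = -2*s, so f(s)^2 = 4*s^2. Integrate:
  int_0^t (4*s^2) ds = 4*t^3/3.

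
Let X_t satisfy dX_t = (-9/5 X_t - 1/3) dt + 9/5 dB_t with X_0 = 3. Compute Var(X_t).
Var(X_t) = 9/10 - 9*exp(-18*t/5)/10

The variance V(t) = Var(X_t) satisfies V'(t) = 2 a V(t) + c^2 with V(0) = 0 (drift coefficient is linear in X, diffusion is constant). With a = -9/5, c = 9/5, the solution is
  V(t) = (c^2 / (2 a)) * (exp(2 a t) - 1)
       = ((9/5)^2 / (2*(-9/5))) * (exp((-18/5) t) - 1)
       = 9/10 - 9*exp(-18*t/5)/10.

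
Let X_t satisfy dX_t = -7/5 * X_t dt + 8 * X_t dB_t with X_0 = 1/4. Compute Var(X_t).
Var(X_t) = (exp(64*t) - 1)*exp(-14*t/5)/16

For GBM dX = mu X dt + sigma X dB with X_0 = x_0, apply Itô to Y = log X: dY = (mu - sigma^2/2) dt + sigma dB, so Y_t = log(x_0) + (mu - sigma^2/2) t + sigma B_t and hence X_t = x_0 * exp((mu - sigma^2/2) t + sigma B_t).
With mu = -7/5, sigma = 8, x_0 = 1/4, this gives:
  X_t = 1/4 * exp((-167/5) * t + (8) * B_t).
Since sigma*B_t ~ Normal(0, sigma^2 t), E[exp(sigma*B_t)] = exp(sigma^2 t / 2); so E[X_t] = x_0 * exp((mu - sigma^2/2) t) * exp(sigma^2 t / 2) = x_0 * exp(mu t) = exp(-7*t/5)/4.
Var(X_t) = E[X_t^2] - (E[X_t])^2 = x_0^2 * exp(2 mu t) * (exp(sigma^2 t) - 1) = (exp(64*t) - 1)*exp(-14*t/5)/16.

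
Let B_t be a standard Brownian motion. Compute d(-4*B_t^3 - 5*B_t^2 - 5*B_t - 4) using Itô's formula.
d(-4*B_t^3 - 5*B_t^2 - 5*B_t - 4) = (-12*B_t - 5) dt + (-12*B_t^2 - 10*B_t - 5) dB_t

Itô's formula for f(B_t) gives d f(B_t) = f'(B_t) dB_t + (1/2) f''(B_t) dt. Compute derivatives of f(x) = -4*x^3 - 5*x^2 - 5*x - 4:
  f'(x)  = -12*x^2 - 10*x - 5
  f''(x) = -24*x - 10
Substitute x = B_t and multiply the f'' term by 1/2:
  drift     = (1/2) * (-24*x - 10) evaluated at B_t = -12*B_t - 5
  diffusion = (-12*x^2 - 10*x - 5) evaluated at B_t = -12*B_t^2 - 10*B_t - 5
Therefore d(-4*B_t^3 - 5*B_t^2 - 5*B_t - 4) = (-12*B_t - 5) dt + (-12*B_t^2 - 10*B_t - 5) dB_t.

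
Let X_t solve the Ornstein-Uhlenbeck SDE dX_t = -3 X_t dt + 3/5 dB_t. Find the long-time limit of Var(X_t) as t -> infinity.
lim Var(X_t) = 3/50

The OU SDE dX = -theta X dt + sigma dB admits the integrating factor exp(theta t): d(exp(theta t) X_t) = sigma exp(theta t) dB_t. Integrating from 0 to t gives X_t = x_0 * exp(-theta t) + sigma * int_0^t exp(-theta (t-s)) dB_s for any initial x_0. The Itô integral has variance (by the Itô isometry) sigma^2 * int_0^t exp(-2 theta (t - s)) ds = sigma^2 * (1 - exp(-2 theta t)) / (2 theta), independent of x_0.
With theta = 3, sigma = 3/5:
  Var(X_t) = (3/5)^2 * (1 - exp(-2*3 t)) / (2 * 3) = 3/50 - 3*exp(-6*t)/50.
As t -> infinity, exp(-2*3 t) -> 0, so the stationary variance is sigma^2 / (2 theta) = 3/50.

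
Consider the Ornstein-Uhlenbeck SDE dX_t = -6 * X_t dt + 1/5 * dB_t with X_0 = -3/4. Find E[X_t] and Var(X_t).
E[X_t] = -3*exp(-6*t)/4; Var(X_t) = 1/300 - exp(-12*t)/300

The OU SDE dX = -theta X dt + sigma dB admits the integrating factor exp(theta t): d(exp(theta t) X_t) = sigma exp(theta t) dB_t. Integrating from 0 to t:
  X_t = x_0 * exp(-theta t) + sigma * int_0^t exp(-theta (t-s)) dB_s.
The Itô integral has mean 0 and (by the Itô isometry) variance sigma^2 * int_0^t exp(-2 theta (t - s)) ds = sigma^2 * (1 - exp(-2 theta t)) / (2 theta).
With theta = 6, sigma = 1/5, x_0 = -3/4:
  E[X_t] = -3/4 * exp(-6 t) = -3*exp(-6*t)/4
  Var(X_t) = (1/5)^2 * (1 - exp(-2*6 t)) / (2 * 6) = 1/300 - exp(-12*t)/300.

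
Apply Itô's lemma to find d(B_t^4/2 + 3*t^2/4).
d(B_t^4/2 + 3*t^2/4) = (3*B_t^2 + 3*t/2) dt + (2*B_t^3) dB_t

Itô's formula for f(t, x): d f(t, B_t) = (f_t + (1/2) f_xx) dt + f_x dB_t. Compute partials of f(t, x) = 3*t^2/4 + x^4/2:
  f_t(t,x)  = 3*t/2
  f_x(t,x)  = 2*x^3
  f_xx(t,x) = 6*x^2
Assemble drift = f_t + (1/2) f_xx = 3*t/2 + 3*x^2 and diffusion = f_x = 2*x^3. Substituting x = B_t:
  d(B_t^4/2 + 3*t^2/4) = (3*B_t^2 + 3*t/2) dt + (2*B_t^3) dB_t.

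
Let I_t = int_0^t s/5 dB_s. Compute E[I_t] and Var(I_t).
E[I_t] = 0; Var(I_t) = t^3/75

The Itô integral of a deterministic integrand f(s) has mean 0 because each increment f(s) * (B_{s+ds} - B_s) has mean 0. By the Itô isometry:
  Var( int_0^t f(s) dB_s ) = E[ (int_0^t f(s) dB_s)^2 ] = int_0^t f(s)^2 ds.
Here f(s) = s/5, so f(s)^2 = s^2/25. Integrate:
  int_0^t (s^2/25) ds = t^3/75.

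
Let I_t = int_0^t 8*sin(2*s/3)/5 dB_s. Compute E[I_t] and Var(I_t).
E[I_t] = 0; Var(I_t) = 32*t/25 - 24*sin(4*t/3)/25

The Itô integral of a deterministic integrand f(s) has mean 0 because each increment f(s) * (B_{s+ds} - B_s) has mean 0. By the Itô isometry:
  Var( int_0^t f(s) dB_s ) = E[ (int_0^t f(s) dB_s)^2 ] = int_0^t f(s)^2 ds.
Here f(s) = 8*sin(2*s/3)/5, so f(s)^2 = 64*sin(2*s/3)^2/25. Integrate:
  int_0^t (64*sin(2*s/3)^2/25) ds = 32*t/25 - 24*sin(4*t/3)/25.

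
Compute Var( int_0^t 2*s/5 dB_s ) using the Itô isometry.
Var = 4*t^3/75

The Itô integral of a deterministic integrand f(s) has mean 0 because each increment f(s) * (B_{s+ds} - B_s) has mean 0. By the Itô isometry:
  Var( int_0^t f(s) dB_s ) = E[ (int_0^t f(s) dB_s)^2 ] = int_0^t f(s)^2 ds.
Here f(s) = 2*s/5, so f(s)^2 = 4*s^2/25. Integrate:
  int_0^t (4*s^2/25) ds = 4*t^3/75.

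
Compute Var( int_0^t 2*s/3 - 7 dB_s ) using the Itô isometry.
Var = t*(4*t^2 - 126*t + 1323)/27

The Itô integral of a deterministic integrand f(s) has mean 0 because each increment f(s) * (B_{s+ds} - B_s) has mean 0. By the Itô isometry:
  Var( int_0^t f(s) dB_s ) = E[ (int_0^t f(s) dB_s)^2 ] = int_0^t f(s)^2 ds.
Here f(s) = 2*s/3 - 7, so f(s)^2 = (2*s - 21)^2/9. Integrate:
  int_0^t ((2*s - 21)^2/9) ds = t*(4*t^2 - 126*t + 1323)/27.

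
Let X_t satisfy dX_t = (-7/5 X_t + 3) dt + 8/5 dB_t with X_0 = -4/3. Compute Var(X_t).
Var(X_t) = 32/35 - 32*exp(-14*t/5)/35

The variance V(t) = Var(X_t) satisfies V'(t) = 2 a V(t) + c^2 with V(0) = 0 (drift coefficient is linear in X, diffusion is constant). With a = -7/5, c = 8/5, the solution is
  V(t) = (c^2 / (2 a)) * (exp(2 a t) - 1)
       = ((8/5)^2 / (2*(-7/5))) * (exp((-14/5) t) - 1)
       = 32/35 - 32*exp(-14*t/5)/35.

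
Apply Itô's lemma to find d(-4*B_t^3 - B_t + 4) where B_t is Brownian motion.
d(-4*B_t^3 - B_t + 4) = (-12*B_t) dt + (-12*B_t^2 - 1) dB_t

Itô's formula for f(B_t) gives d f(B_t) = f'(B_t) dB_t + (1/2) f''(B_t) dt. Compute derivatives of f(x) = -4*x^3 - x + 4:
  f'(x)  = -12*x^2 - 1
  f''(x) = -24*x
Substitute x = B_t and multiply the f'' term by 1/2:
  drift     = (1/2) * (-24*x) evaluated at B_t = -12*B_t
  diffusion = (-12*x^2 - 1) evaluated at B_t = -12*B_t^2 - 1
Therefore d(-4*B_t^3 - B_t + 4) = (-12*B_t) dt + (-12*B_t^2 - 1) dB_t.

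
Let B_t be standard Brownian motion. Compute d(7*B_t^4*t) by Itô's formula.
d(7*B_t^4*t) = (7*B_t^2*(B_t^2 + 6*t)) dt + (28*B_t^3*t) dB_t

Itô's formula for f(t, x): d f(t, B_t) = (f_t + (1/2) f_xx) dt + f_x dB_t. Compute partials of f(t, x) = 7*t*x^4:
  f_t(t,x)  = 7*x^4
  f_x(t,x)  = 28*t*x^3
  f_xx(t,x) = 84*t*x^2
Assemble drift = f_t + (1/2) f_xx = 7*x^2*(6*t + x^2) and diffusion = f_x = 28*t*x^3. Substituting x = B_t:
  d(7*B_t^4*t) = (7*B_t^2*(B_t^2 + 6*t)) dt + (28*B_t^3*t) dB_t.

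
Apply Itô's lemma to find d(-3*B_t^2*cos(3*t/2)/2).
d(-3*B_t^2*cos(3*t/2)/2) = (9*B_t^2*sin(3*t/2)/4 - 3*cos(3*t/2)/2) dt + (-3*B_t*cos(3*t/2)) dB_t

Itô's formula for f(t, x): d f(t, B_t) = (f_t + (1/2) f_xx) dt + f_x dB_t. Compute partials of f(t, x) = -3*x^2*cos(3*t/2)/2:
  f_t(t,x)  = 9*x^2*sin(3*t/2)/4
  f_x(t,x)  = -3*x*cos(3*t/2)
  f_xx(t,x) = -3*cos(3*t/2)
Assemble drift = f_t + (1/2) f_xx = 9*x^2*sin(3*t/2)/4 - 3*cos(3*t/2)/2 and diffusion = f_x = -3*x*cos(3*t/2). Substituting x = B_t:
  d(-3*B_t^2*cos(3*t/2)/2) = (9*B_t^2*sin(3*t/2)/4 - 3*cos(3*t/2)/2) dt + (-3*B_t*cos(3*t/2)) dB_t.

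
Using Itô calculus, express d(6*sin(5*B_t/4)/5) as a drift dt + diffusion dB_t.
d(6*sin(5*B_t/4)/5) = (-15*sin(5*B_t/4)/16) dt + (3*cos(5*B_t/4)/2) dB_t

Itô's formula for f(B_t) gives d f(B_t) = f'(B_t) dB_t + (1/2) f''(B_t) dt. Compute derivatives of f(x) = 6*sin(5*x/4)/5:
  f'(x)  = 3*cos(5*x/4)/2
  f''(x) = -15*sin(5*x/4)/8
Substitute x = B_t and multiply the f'' term by 1/2:
  drift     = (1/2) * (-15*sin(5*x/4)/8) evaluated at B_t = -15*sin(5*B_t/4)/16
  diffusion = (3*cos(5*x/4)/2) evaluated at B_t = 3*cos(5*B_t/4)/2
Therefore d(6*sin(5*B_t/4)/5) = (-15*sin(5*B_t/4)/16) dt + (3*cos(5*B_t/4)/2) dB_t.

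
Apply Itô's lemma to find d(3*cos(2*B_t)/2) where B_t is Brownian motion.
d(3*cos(2*B_t)/2) = (-3*cos(2*B_t)) dt + (-3*sin(2*B_t)) dB_t

Itô's formula for f(B_t) gives d f(B_t) = f'(B_t) dB_t + (1/2) f''(B_t) dt. Compute derivatives of f(x) = 3*cos(2*x)/2:
  f'(x)  = -3*sin(2*x)
  f''(x) = -6*cos(2*x)
Substitute x = B_t and multiply the f'' term by 1/2:
  drift     = (1/2) * (-6*cos(2*x)) evaluated at B_t = -3*cos(2*B_t)
  diffusion = (-3*sin(2*x)) evaluated at B_t = -3*sin(2*B_t)
Therefore d(3*cos(2*B_t)/2) = (-3*cos(2*B_t)) dt + (-3*sin(2*B_t)) dB_t.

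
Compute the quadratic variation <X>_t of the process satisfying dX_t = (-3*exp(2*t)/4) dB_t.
<X>_t = 9*exp(4*t)/64 - 9/64

For an Itô process dX_t = a(t) dt + b(t) dB_t, the quadratic variation is <X>_t = int_0^t b(s)^2 ds (the drift term does not contribute). Here b(s) = -3*exp(2*s)/4, so
  b(s)^2 = 9*exp(4*s)/16.
Integrating from 0 to t:
  <X>_t = int_0^t (9*exp(4*s)/16) ds = 9*exp(4*t)/64 - 9/64.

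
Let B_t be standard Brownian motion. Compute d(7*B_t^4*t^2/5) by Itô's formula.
d(7*B_t^4*t^2/5) = (14*B_t^2*t*(B_t^2 + 3*t)/5) dt + (28*B_t^3*t^2/5) dB_t

Itô's formula for f(t, x): d f(t, B_t) = (f_t + (1/2) f_xx) dt + f_x dB_t. Compute partials of f(t, x) = 7*t^2*x^4/5:
  f_t(t,x)  = 14*t*x^4/5
  f_x(t,x)  = 28*t^2*x^3/5
  f_xx(t,x) = 84*t^2*x^2/5
Assemble drift = f_t + (1/2) f_xx = 14*t*x^2*(3*t + x^2)/5 and diffusion = f_x = 28*t^2*x^3/5. Substituting x = B_t:
  d(7*B_t^4*t^2/5) = (14*B_t^2*t*(B_t^2 + 3*t)/5) dt + (28*B_t^3*t^2/5) dB_t.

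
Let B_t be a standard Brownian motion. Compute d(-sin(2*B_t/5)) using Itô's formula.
d(-sin(2*B_t/5)) = (2*sin(2*B_t/5)/25) dt + (-2*cos(2*B_t/5)/5) dB_t

Itô's formula for f(B_t) gives d f(B_t) = f'(B_t) dB_t + (1/2) f''(B_t) dt. Compute derivatives of f(x) = -sin(2*x/5):
  f'(x)  = -2*cos(2*x/5)/5
  f''(x) = 4*sin(2*x/5)/25
Substitute x = B_t and multiply the f'' term by 1/2:
  drift     = (1/2) * (4*sin(2*x/5)/25) evaluated at B_t = 2*sin(2*B_t/5)/25
  diffusion = (-2*cos(2*x/5)/5) evaluated at B_t = -2*cos(2*B_t/5)/5
Therefore d(-sin(2*B_t/5)) = (2*sin(2*B_t/5)/25) dt + (-2*cos(2*B_t/5)/5) dB_t.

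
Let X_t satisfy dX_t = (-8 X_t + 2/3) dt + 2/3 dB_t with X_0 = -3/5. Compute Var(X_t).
Var(X_t) = 1/36 - exp(-16*t)/36

The variance V(t) = Var(X_t) satisfies V'(t) = 2 a V(t) + c^2 with V(0) = 0 (drift coefficient is linear in X, diffusion is constant). With a = -8, c = 2/3, the solution is
  V(t) = (c^2 / (2 a)) * (exp(2 a t) - 1)
       = ((2/3)^2 / (2*(-8))) * (exp((-16) t) - 1)
       = 1/36 - exp(-16*t)/36.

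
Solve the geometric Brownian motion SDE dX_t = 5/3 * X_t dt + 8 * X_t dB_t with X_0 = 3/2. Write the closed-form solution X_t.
X_t = 3/2 * exp((-91/3) * t + (8) * B_t)

For GBM dX = mu X dt + sigma X dB with X_0 = x_0, apply Itô to Y = log X: dY = (mu - sigma^2/2) dt + sigma dB, so Y_t = log(x_0) + (mu - sigma^2/2) t + sigma B_t and hence X_t = x_0 * exp((mu - sigma^2/2) t + sigma B_t).
With mu = 5/3, sigma = 8, x_0 = 3/2, this gives:
  X_t = 3/2 * exp((-91/3) * t + (8) * B_t).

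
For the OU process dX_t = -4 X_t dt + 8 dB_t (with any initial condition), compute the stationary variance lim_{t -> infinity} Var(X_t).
lim Var(X_t) = 8

The OU SDE dX = -theta X dt + sigma dB admits the integrating factor exp(theta t): d(exp(theta t) X_t) = sigma exp(theta t) dB_t. Integrating from 0 to t gives X_t = x_0 * exp(-theta t) + sigma * int_0^t exp(-theta (t-s)) dB_s for any initial x_0. The Itô integral has variance (by the Itô isometry) sigma^2 * int_0^t exp(-2 theta (t - s)) ds = sigma^2 * (1 - exp(-2 theta t)) / (2 theta), independent of x_0.
With theta = 4, sigma = 8:
  Var(X_t) = (8)^2 * (1 - exp(-2*4 t)) / (2 * 4) = 8 - 8*exp(-8*t).
As t -> infinity, exp(-2*4 t) -> 0, so the stationary variance is sigma^2 / (2 theta) = 8.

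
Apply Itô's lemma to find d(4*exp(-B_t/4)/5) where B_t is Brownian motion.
d(4*exp(-B_t/4)/5) = (exp(-B_t/4)/40) dt + (-exp(-B_t/4)/5) dB_t

Itô's formula for f(B_t) gives d f(B_t) = f'(B_t) dB_t + (1/2) f''(B_t) dt. Compute derivatives of f(x) = 4*exp(-x/4)/5:
  f'(x)  = -exp(-x/4)/5
  f''(x) = exp(-x/4)/20
Substitute x = B_t and multiply the f'' term by 1/2:
  drift     = (1/2) * (exp(-x/4)/20) evaluated at B_t = exp(-B_t/4)/40
  diffusion = (-exp(-x/4)/5) evaluated at B_t = -exp(-B_t/4)/5
Therefore d(4*exp(-B_t/4)/5) = (exp(-B_t/4)/40) dt + (-exp(-B_t/4)/5) dB_t.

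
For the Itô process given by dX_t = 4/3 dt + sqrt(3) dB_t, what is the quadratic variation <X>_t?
<X>_t = 3*t

For an Itô process dX_t = a(t) dt + b(t) dB_t, the quadratic variation is <X>_t = int_0^t b(s)^2 ds (the drift term does not contribute). Here b(s) = sqrt(3), so
  b(s)^2 = 3.
Integrating from 0 to t:
  <X>_t = int_0^t (3) ds = 3*t.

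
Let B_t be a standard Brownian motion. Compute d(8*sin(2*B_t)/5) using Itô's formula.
d(8*sin(2*B_t)/5) = (-16*sin(2*B_t)/5) dt + (16*cos(2*B_t)/5) dB_t

Itô's formula for f(B_t) gives d f(B_t) = f'(B_t) dB_t + (1/2) f''(B_t) dt. Compute derivatives of f(x) = 8*sin(2*x)/5:
  f'(x)  = 16*cos(2*x)/5
  f''(x) = -32*sin(2*x)/5
Substitute x = B_t and multiply the f'' term by 1/2:
  drift     = (1/2) * (-32*sin(2*x)/5) evaluated at B_t = -16*sin(2*B_t)/5
  diffusion = (16*cos(2*x)/5) evaluated at B_t = 16*cos(2*B_t)/5
Therefore d(8*sin(2*B_t)/5) = (-16*sin(2*B_t)/5) dt + (16*cos(2*B_t)/5) dB_t.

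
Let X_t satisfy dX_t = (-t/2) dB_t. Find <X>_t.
<X>_t = t^3/12

For an Itô process dX_t = a(t) dt + b(t) dB_t, the quadratic variation is <X>_t = int_0^t b(s)^2 ds (the drift term does not contribute). Here b(s) = -s/2, so
  b(s)^2 = s^2/4.
Integrating from 0 to t:
  <X>_t = int_0^t (s^2/4) ds = t^3/12.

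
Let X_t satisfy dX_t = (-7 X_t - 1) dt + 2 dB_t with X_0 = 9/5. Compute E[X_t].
E[X_t] = -1/7 + 68*exp(-7*t)/35

Taking expectations and using E[dB_t] = 0, the mean m(t) = E[X_t] satisfies the ODE m'(t) = a m(t) + b with m(0) = x_0. With a = -7, b = -1, x_0 = 9/5, the solution is
  m(t) = x_0 * exp(a t) + (b/a) * (exp(a t) - 1)
       = (9/5) * exp((-7) t) + ((-1)/(-7)) * (exp((-7) t) - 1)
       = -1/7 + 68*exp(-7*t)/35.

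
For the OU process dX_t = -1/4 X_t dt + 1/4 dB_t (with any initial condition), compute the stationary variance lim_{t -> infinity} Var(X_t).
lim Var(X_t) = 1/8

The OU SDE dX = -theta X dt + sigma dB admits the integrating factor exp(theta t): d(exp(theta t) X_t) = sigma exp(theta t) dB_t. Integrating from 0 to t gives X_t = x_0 * exp(-theta t) + sigma * int_0^t exp(-theta (t-s)) dB_s for any initial x_0. The Itô integral has variance (by the Itô isometry) sigma^2 * int_0^t exp(-2 theta (t - s)) ds = sigma^2 * (1 - exp(-2 theta t)) / (2 theta), independent of x_0.
With theta = 1/4, sigma = 1/4:
  Var(X_t) = (1/4)^2 * (1 - exp(-2*1/4 t)) / (2 * 1/4) = 1/8 - exp(-t/2)/8.
As t -> infinity, exp(-2*1/4 t) -> 0, so the stationary variance is sigma^2 / (2 theta) = 1/8.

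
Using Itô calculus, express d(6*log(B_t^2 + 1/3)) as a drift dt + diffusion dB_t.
d(6*log(B_t^2 + 1/3)) = (18*(1 - 3*B_t^2)/(3*B_t^2 + 1)^2) dt + (36*B_t/(3*B_t^2 + 1)) dB_t

Itô's formula for f(B_t) gives d f(B_t) = f'(B_t) dB_t + (1/2) f''(B_t) dt. Compute derivatives of f(x) = 6*log(x^2 + 1/3):
  f'(x)  = 36*x/(3*x^2 + 1)
  f''(x) = 36*(1 - 3*x^2)/(3*x^2 + 1)^2
Substitute x = B_t and multiply the f'' term by 1/2:
  drift     = (1/2) * (36*(1 - 3*x^2)/(3*x^2 + 1)^2) evaluated at B_t = 18*(1 - 3*B_t^2)/(3*B_t^2 + 1)^2
  diffusion = (36*x/(3*x^2 + 1)) evaluated at B_t = 36*B_t/(3*B_t^2 + 1)
Therefore d(6*log(B_t^2 + 1/3)) = (18*(1 - 3*B_t^2)/(3*B_t^2 + 1)^2) dt + (36*B_t/(3*B_t^2 + 1)) dB_t.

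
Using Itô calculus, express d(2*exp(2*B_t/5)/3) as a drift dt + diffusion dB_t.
d(2*exp(2*B_t/5)/3) = (4*exp(2*B_t/5)/75) dt + (4*exp(2*B_t/5)/15) dB_t

Itô's formula for f(B_t) gives d f(B_t) = f'(B_t) dB_t + (1/2) f''(B_t) dt. Compute derivatives of f(x) = 2*exp(2*x/5)/3:
  f'(x)  = 4*exp(2*x/5)/15
  f''(x) = 8*exp(2*x/5)/75
Substitute x = B_t and multiply the f'' term by 1/2:
  drift     = (1/2) * (8*exp(2*x/5)/75) evaluated at B_t = 4*exp(2*B_t/5)/75
  diffusion = (4*exp(2*x/5)/15) evaluated at B_t = 4*exp(2*B_t/5)/15
Therefore d(2*exp(2*B_t/5)/3) = (4*exp(2*B_t/5)/75) dt + (4*exp(2*B_t/5)/15) dB_t.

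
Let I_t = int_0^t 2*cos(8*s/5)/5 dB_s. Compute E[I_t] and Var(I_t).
E[I_t] = 0; Var(I_t) = 2*t/25 + sin(8*t/5)*cos(8*t/5)/20

The Itô integral of a deterministic integrand f(s) has mean 0 because each increment f(s) * (B_{s+ds} - B_s) has mean 0. By the Itô isometry:
  Var( int_0^t f(s) dB_s ) = E[ (int_0^t f(s) dB_s)^2 ] = int_0^t f(s)^2 ds.
Here f(s) = 2*cos(8*s/5)/5, so f(s)^2 = 4*cos(8*s/5)^2/25. Integrate:
  int_0^t (4*cos(8*s/5)^2/25) ds = 2*t/25 + sin(8*t/5)*cos(8*t/5)/20.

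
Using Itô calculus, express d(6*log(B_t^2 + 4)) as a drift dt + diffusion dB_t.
d(6*log(B_t^2 + 4)) = (6*(4 - B_t^2)/(B_t^2 + 4)^2) dt + (12*B_t/(B_t^2 + 4)) dB_t

Itô's formula for f(B_t) gives d f(B_t) = f'(B_t) dB_t + (1/2) f''(B_t) dt. Compute derivatives of f(x) = 6*log(x^2 + 4):
  f'(x)  = 12*x/(x^2 + 4)
  f''(x) = 12*(4 - x^2)/(x^2 + 4)^2
Substitute x = B_t and multiply the f'' term by 1/2:
  drift     = (1/2) * (12*(4 - x^2)/(x^2 + 4)^2) evaluated at B_t = 6*(4 - B_t^2)/(B_t^2 + 4)^2
  diffusion = (12*x/(x^2 + 4)) evaluated at B_t = 12*B_t/(B_t^2 + 4)
Therefore d(6*log(B_t^2 + 4)) = (6*(4 - B_t^2)/(B_t^2 + 4)^2) dt + (12*B_t/(B_t^2 + 4)) dB_t.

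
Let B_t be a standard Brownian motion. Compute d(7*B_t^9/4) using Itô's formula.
d(7*B_t^9/4) = (63*B_t^7) dt + (63*B_t^8/4) dB_t

Itô's formula for f(B_t) gives d f(B_t) = f'(B_t) dB_t + (1/2) f''(B_t) dt. Compute derivatives of f(x) = 7*x^9/4:
  f'(x)  = 63*x^8/4
  f''(x) = 126*x^7
Substitute x = B_t and multiply the f'' term by 1/2:
  drift     = (1/2) * (126*x^7) evaluated at B_t = 63*B_t^7
  diffusion = (63*x^8/4) evaluated at B_t = 63*B_t^8/4
Therefore d(7*B_t^9/4) = (63*B_t^7) dt + (63*B_t^8/4) dB_t.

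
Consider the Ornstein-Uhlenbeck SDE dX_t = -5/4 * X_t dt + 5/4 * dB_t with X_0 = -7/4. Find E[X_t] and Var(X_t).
E[X_t] = -7*exp(-5*t/4)/4; Var(X_t) = 5/8 - 5*exp(-5*t/2)/8

The OU SDE dX = -theta X dt + sigma dB admits the integrating factor exp(theta t): d(exp(theta t) X_t) = sigma exp(theta t) dB_t. Integrating from 0 to t:
  X_t = x_0 * exp(-theta t) + sigma * int_0^t exp(-theta (t-s)) dB_s.
The Itô integral has mean 0 and (by the Itô isometry) variance sigma^2 * int_0^t exp(-2 theta (t - s)) ds = sigma^2 * (1 - exp(-2 theta t)) / (2 theta).
With theta = 5/4, sigma = 5/4, x_0 = -7/4:
  E[X_t] = -7/4 * exp(-5/4 t) = -7*exp(-5*t/4)/4
  Var(X_t) = (5/4)^2 * (1 - exp(-2*5/4 t)) / (2 * 5/4) = 5/8 - 5*exp(-5*t/2)/8.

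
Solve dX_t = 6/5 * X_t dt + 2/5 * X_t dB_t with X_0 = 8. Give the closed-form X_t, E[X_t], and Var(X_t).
X_t = 8 * exp((28/25) t + (2/5) B_t); E[X_t] = 8*exp(6*t/5); Var(X_t) = 64*(exp(4*t/25) - 1)*exp(12*t/5)

For GBM dX = mu X dt + sigma X dB with X_0 = x_0, apply Itô to Y = log X: dY = (mu - sigma^2/2) dt + sigma dB, so Y_t = log(x_0) + (mu - sigma^2/2) t + sigma B_t and hence X_t = x_0 * exp((mu - sigma^2/2) t + sigma B_t).
With mu = 6/5, sigma = 2/5, x_0 = 8, this gives:
  X_t = 8 * exp((28/25) * t + (2/5) * B_t).
Since sigma*B_t ~ Normal(0, sigma^2 t), E[exp(sigma*B_t)] = exp(sigma^2 t / 2); so E[X_t] = x_0 * exp((mu - sigma^2/2) t) * exp(sigma^2 t / 2) = x_0 * exp(mu t) = 8*exp(6*t/5).
Var(X_t) = E[X_t^2] - (E[X_t])^2 = x_0^2 * exp(2 mu t) * (exp(sigma^2 t) - 1) = 64*(exp(4*t/25) - 1)*exp(12*t/5).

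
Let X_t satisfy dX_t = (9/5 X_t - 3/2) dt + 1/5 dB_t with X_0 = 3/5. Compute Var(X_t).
Var(X_t) = exp(18*t/5)/90 - 1/90

The variance V(t) = Var(X_t) satisfies V'(t) = 2 a V(t) + c^2 with V(0) = 0 (drift coefficient is linear in X, diffusion is constant). With a = 9/5, c = 1/5, the solution is
  V(t) = (c^2 / (2 a)) * (exp(2 a t) - 1)
       = ((1/5)^2 / (2*(9/5))) * (exp((18/5) t) - 1)
       = exp(18*t/5)/90 - 1/90.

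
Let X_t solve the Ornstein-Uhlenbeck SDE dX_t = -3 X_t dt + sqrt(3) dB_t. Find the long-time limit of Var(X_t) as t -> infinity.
lim Var(X_t) = 1/2

The OU SDE dX = -theta X dt + sigma dB admits the integrating factor exp(theta t): d(exp(theta t) X_t) = sigma exp(theta t) dB_t. Integrating from 0 to t gives X_t = x_0 * exp(-theta t) + sigma * int_0^t exp(-theta (t-s)) dB_s for any initial x_0. The Itô integral has variance (by the Itô isometry) sigma^2 * int_0^t exp(-2 theta (t - s)) ds = sigma^2 * (1 - exp(-2 theta t)) / (2 theta), independent of x_0.
With theta = 3, sigma = sqrt(3):
  Var(X_t) = (sqrt(3))^2 * (1 - exp(-2*3 t)) / (2 * 3) = 1/2 - exp(-6*t)/2.
As t -> infinity, exp(-2*3 t) -> 0, so the stationary variance is sigma^2 / (2 theta) = 1/2.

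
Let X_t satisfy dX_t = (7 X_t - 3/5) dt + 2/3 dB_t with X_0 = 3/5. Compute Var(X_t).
Var(X_t) = 2*exp(14*t)/63 - 2/63

The variance V(t) = Var(X_t) satisfies V'(t) = 2 a V(t) + c^2 with V(0) = 0 (drift coefficient is linear in X, diffusion is constant). With a = 7, c = 2/3, the solution is
  V(t) = (c^2 / (2 a)) * (exp(2 a t) - 1)
       = ((2/3)^2 / (2*7)) * (exp(14 t) - 1)
       = 2*exp(14*t)/63 - 2/63.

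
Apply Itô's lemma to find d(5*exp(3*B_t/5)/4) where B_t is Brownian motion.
d(5*exp(3*B_t/5)/4) = (9*exp(3*B_t/5)/40) dt + (3*exp(3*B_t/5)/4) dB_t

Itô's formula for f(B_t) gives d f(B_t) = f'(B_t) dB_t + (1/2) f''(B_t) dt. Compute derivatives of f(x) = 5*exp(3*x/5)/4:
  f'(x)  = 3*exp(3*x/5)/4
  f''(x) = 9*exp(3*x/5)/20
Substitute x = B_t and multiply the f'' term by 1/2:
  drift     = (1/2) * (9*exp(3*x/5)/20) evaluated at B_t = 9*exp(3*B_t/5)/40
  diffusion = (3*exp(3*x/5)/4) evaluated at B_t = 3*exp(3*B_t/5)/4
Therefore d(5*exp(3*B_t/5)/4) = (9*exp(3*B_t/5)/40) dt + (3*exp(3*B_t/5)/4) dB_t.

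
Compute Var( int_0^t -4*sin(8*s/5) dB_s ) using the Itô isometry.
Var = 8*t - 5*sin(8*t/5)*cos(8*t/5)

The Itô integral of a deterministic integrand f(s) has mean 0 because each increment f(s) * (B_{s+ds} - B_s) has mean 0. By the Itô isometry:
  Var( int_0^t f(s) dB_s ) = E[ (int_0^t f(s) dB_s)^2 ] = int_0^t f(s)^2 ds.
Here f(s) = -4*sin(8*s/5), so f(s)^2 = 16*sin(8*s/5)^2. Integrate:
  int_0^t (16*sin(8*s/5)^2) ds = 8*t - 5*sin(8*t/5)*cos(8*t/5).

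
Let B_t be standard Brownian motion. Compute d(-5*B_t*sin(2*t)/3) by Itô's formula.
d(-5*B_t*sin(2*t)/3) = (-10*B_t*cos(2*t)/3) dt + (-5*sin(2*t)/3) dB_t

Itô's formula for f(t, x): d f(t, B_t) = (f_t + (1/2) f_xx) dt + f_x dB_t. Compute partials of f(t, x) = -5*x*sin(2*t)/3:
  f_t(t,x)  = -10*x*cos(2*t)/3
  f_x(t,x)  = -5*sin(2*t)/3
  f_xx(t,x) = 0
Assemble drift = f_t + (1/2) f_xx = -10*x*cos(2*t)/3 and diffusion = f_x = -5*sin(2*t)/3. Substituting x = B_t:
  d(-5*B_t*sin(2*t)/3) = (-10*B_t*cos(2*t)/3) dt + (-5*sin(2*t)/3) dB_t.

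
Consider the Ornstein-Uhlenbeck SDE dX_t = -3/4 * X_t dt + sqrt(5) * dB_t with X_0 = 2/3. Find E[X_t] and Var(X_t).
E[X_t] = 2*exp(-3*t/4)/3; Var(X_t) = 10/3 - 10*exp(-3*t/2)/3

The OU SDE dX = -theta X dt + sigma dB admits the integrating factor exp(theta t): d(exp(theta t) X_t) = sigma exp(theta t) dB_t. Integrating from 0 to t:
  X_t = x_0 * exp(-theta t) + sigma * int_0^t exp(-theta (t-s)) dB_s.
The Itô integral has mean 0 and (by the Itô isometry) variance sigma^2 * int_0^t exp(-2 theta (t - s)) ds = sigma^2 * (1 - exp(-2 theta t)) / (2 theta).
With theta = 3/4, sigma = sqrt(5), x_0 = 2/3:
  E[X_t] = 2/3 * exp(-3/4 t) = 2*exp(-3*t/4)/3
  Var(X_t) = (sqrt(5))^2 * (1 - exp(-2*3/4 t)) / (2 * 3/4) = 10/3 - 10*exp(-3*t/2)/3.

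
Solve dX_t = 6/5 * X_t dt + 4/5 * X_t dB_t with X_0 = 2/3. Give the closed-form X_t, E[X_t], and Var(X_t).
X_t = 2/3 * exp((22/25) t + (4/5) B_t); E[X_t] = 2*exp(6*t/5)/3; Var(X_t) = 4*(exp(16*t/25) - 1)*exp(12*t/5)/9

For GBM dX = mu X dt + sigma X dB with X_0 = x_0, apply Itô to Y = log X: dY = (mu - sigma^2/2) dt + sigma dB, so Y_t = log(x_0) + (mu - sigma^2/2) t + sigma B_t and hence X_t = x_0 * exp((mu - sigma^2/2) t + sigma B_t).
With mu = 6/5, sigma = 4/5, x_0 = 2/3, this gives:
  X_t = 2/3 * exp((22/25) * t + (4/5) * B_t).
Since sigma*B_t ~ Normal(0, sigma^2 t), E[exp(sigma*B_t)] = exp(sigma^2 t / 2); so E[X_t] = x_0 * exp((mu - sigma^2/2) t) * exp(sigma^2 t / 2) = x_0 * exp(mu t) = 2*exp(6*t/5)/3.
Var(X_t) = E[X_t^2] - (E[X_t])^2 = x_0^2 * exp(2 mu t) * (exp(sigma^2 t) - 1) = 4*(exp(16*t/25) - 1)*exp(12*t/5)/9.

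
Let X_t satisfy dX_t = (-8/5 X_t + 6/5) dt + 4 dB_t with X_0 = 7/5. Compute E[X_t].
E[X_t] = 3/4 + 13*exp(-8*t/5)/20

Taking expectations and using E[dB_t] = 0, the mean m(t) = E[X_t] satisfies the ODE m'(t) = a m(t) + b with m(0) = x_0. With a = -8/5, b = 6/5, x_0 = 7/5, the solution is
  m(t) = x_0 * exp(a t) + (b/a) * (exp(a t) - 1)
       = (7/5) * exp((-8/5) t) + ((6/5)/(-8/5)) * (exp((-8/5) t) - 1)
       = 3/4 + 13*exp(-8*t/5)/20.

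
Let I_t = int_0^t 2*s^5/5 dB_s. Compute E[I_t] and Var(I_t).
E[I_t] = 0; Var(I_t) = 4*t^11/275

The Itô integral of a deterministic integrand f(s) has mean 0 because each increment f(s) * (B_{s+ds} - B_s) has mean 0. By the Itô isometry:
  Var( int_0^t f(s) dB_s ) = E[ (int_0^t f(s) dB_s)^2 ] = int_0^t f(s)^2 ds.
Here f(s) = 2*s^5/5, so f(s)^2 = 4*s^10/25. Integrate:
  int_0^t (4*s^10/25) ds = 4*t^11/275.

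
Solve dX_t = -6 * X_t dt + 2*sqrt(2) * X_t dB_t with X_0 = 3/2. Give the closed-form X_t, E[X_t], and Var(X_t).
X_t = 3/2 * exp((-10) t + (2*sqrt(2)) B_t); E[X_t] = 3*exp(-6*t)/2; Var(X_t) = (9*exp(8*t) - 9)*exp(-12*t)/4

For GBM dX = mu X dt + sigma X dB with X_0 = x_0, apply Itô to Y = log X: dY = (mu - sigma^2/2) dt + sigma dB, so Y_t = log(x_0) + (mu - sigma^2/2) t + sigma B_t and hence X_t = x_0 * exp((mu - sigma^2/2) t + sigma B_t).
With mu = -6, sigma = 2*sqrt(2), x_0 = 3/2, this gives:
  X_t = 3/2 * exp((-10) * t + (2*sqrt(2)) * B_t).
Since sigma*B_t ~ Normal(0, sigma^2 t), E[exp(sigma*B_t)] = exp(sigma^2 t / 2); so E[X_t] = x_0 * exp((mu - sigma^2/2) t) * exp(sigma^2 t / 2) = x_0 * exp(mu t) = 3*exp(-6*t)/2.
Var(X_t) = E[X_t^2] - (E[X_t])^2 = x_0^2 * exp(2 mu t) * (exp(sigma^2 t) - 1) = (9*exp(8*t) - 9)*exp(-12*t)/4.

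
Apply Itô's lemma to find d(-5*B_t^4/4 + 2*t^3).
d(-5*B_t^4/4 + 2*t^3) = (-15*B_t^2/2 + 6*t^2) dt + (-5*B_t^3) dB_t

Itô's formula for f(t, x): d f(t, B_t) = (f_t + (1/2) f_xx) dt + f_x dB_t. Compute partials of f(t, x) = 2*t^3 - 5*x^4/4:
  f_t(t,x)  = 6*t^2
  f_x(t,x)  = -5*x^3
  f_xx(t,x) = -15*x^2
Assemble drift = f_t + (1/2) f_xx = 6*t^2 - 15*x^2/2 and diffusion = f_x = -5*x^3. Substituting x = B_t:
  d(-5*B_t^4/4 + 2*t^3) = (-15*B_t^2/2 + 6*t^2) dt + (-5*B_t^3) dB_t.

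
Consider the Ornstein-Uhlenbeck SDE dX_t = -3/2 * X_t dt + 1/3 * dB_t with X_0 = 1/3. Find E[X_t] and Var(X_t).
E[X_t] = exp(-3*t/2)/3; Var(X_t) = 1/27 - exp(-3*t)/27

The OU SDE dX = -theta X dt + sigma dB admits the integrating factor exp(theta t): d(exp(theta t) X_t) = sigma exp(theta t) dB_t. Integrating from 0 to t:
  X_t = x_0 * exp(-theta t) + sigma * int_0^t exp(-theta (t-s)) dB_s.
The Itô integral has mean 0 and (by the Itô isometry) variance sigma^2 * int_0^t exp(-2 theta (t - s)) ds = sigma^2 * (1 - exp(-2 theta t)) / (2 theta).
With theta = 3/2, sigma = 1/3, x_0 = 1/3:
  E[X_t] = 1/3 * exp(-3/2 t) = exp(-3*t/2)/3
  Var(X_t) = (1/3)^2 * (1 - exp(-2*3/2 t)) / (2 * 3/2) = 1/27 - exp(-3*t)/27.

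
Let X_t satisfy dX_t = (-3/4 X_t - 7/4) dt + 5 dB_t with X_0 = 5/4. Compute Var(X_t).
Var(X_t) = 50/3 - 50*exp(-3*t/2)/3

The variance V(t) = Var(X_t) satisfies V'(t) = 2 a V(t) + c^2 with V(0) = 0 (drift coefficient is linear in X, diffusion is constant). With a = -3/4, c = 5, the solution is
  V(t) = (c^2 / (2 a)) * (exp(2 a t) - 1)
       = (5^2 / (2*(-3/4))) * (exp((-3/2) t) - 1)
       = 50/3 - 50*exp(-3*t/2)/3.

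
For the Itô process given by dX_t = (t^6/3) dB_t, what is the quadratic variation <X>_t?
<X>_t = t^13/117

For an Itô process dX_t = a(t) dt + b(t) dB_t, the quadratic variation is <X>_t = int_0^t b(s)^2 ds (the drift term does not contribute). Here b(s) = s^6/3, so
  b(s)^2 = s^12/9.
Integrating from 0 to t:
  <X>_t = int_0^t (s^12/9) ds = t^13/117.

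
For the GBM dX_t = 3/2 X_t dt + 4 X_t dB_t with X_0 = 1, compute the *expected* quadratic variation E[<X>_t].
E[<X>_t] = 16*exp(19*t)/19 - 16/19

<X>_t = int_0^t (4 * X_s)^2 ds. Taking expectation inside the integral: E[<X>_t] = 4^2 * int_0^t E[X_s^2] ds. For GBM, E[X_s^2] = x_0^2 * exp((2 mu + sigma^2) s). Integrating:
  E[<X>_t] = 4^2 * 1^2 * (exp((2*(3/2) + 4^2) t) - 1) / (2*(3/2) + 4^2)
           = 4^2 * 1^2 * (exp(19 t) - 1) / 19 = 16*exp(19*t)/19 - 16/19.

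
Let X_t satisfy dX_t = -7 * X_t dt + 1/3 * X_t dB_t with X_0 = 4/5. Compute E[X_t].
E[X_t] = 4*exp(-7*t)/5

For GBM dX = mu X dt + sigma X dB with X_0 = x_0, apply Itô to Y = log X: dY = (mu - sigma^2/2) dt + sigma dB, so Y_t = log(x_0) + (mu - sigma^2/2) t + sigma B_t and hence X_t = x_0 * exp((mu - sigma^2/2) t + sigma B_t).
With mu = -7, sigma = 1/3, x_0 = 4/5, this gives:
  X_t = 4/5 * exp((-127/18) * t + (1/3) * B_t).
Since sigma*B_t ~ Normal(0, sigma^2 t), E[exp(sigma*B_t)] = exp(sigma^2 t / 2); so E[X_t] = x_0 * exp((mu - sigma^2/2) t) * exp(sigma^2 t / 2) = x_0 * exp(mu t) = 4*exp(-7*t)/5.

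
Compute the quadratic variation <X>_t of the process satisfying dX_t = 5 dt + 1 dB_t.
<X>_t = t

For an Itô process dX_t = a(t) dt + b(t) dB_t, the quadratic variation is <X>_t = int_0^t b(s)^2 ds (the drift term does not contribute). Here b(s) = 1, so
  b(s)^2 = 1.
Integrating from 0 to t:
  <X>_t = int_0^t (1) ds = t.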